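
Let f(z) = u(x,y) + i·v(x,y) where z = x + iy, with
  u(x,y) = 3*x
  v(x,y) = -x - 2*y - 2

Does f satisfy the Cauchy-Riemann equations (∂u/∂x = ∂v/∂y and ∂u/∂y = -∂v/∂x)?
∂u/∂x = 3
∂v/∂y = -2
∂u/∂y = 0
∂v/∂x = -1
∂u/∂x ≠ ∂v/∂y and ∂u/∂y ≠ -∂v/∂x; the Cauchy-Riemann equations are not satisfied, so f is not analytic.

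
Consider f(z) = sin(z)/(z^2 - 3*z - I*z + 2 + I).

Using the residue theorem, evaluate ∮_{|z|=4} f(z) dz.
By the residue theorem, ∮_C f(z) dz = 2πi · (sum of the residues of f at the poles inside |z| = 4).

The denominator factors as (z - 2 - I)*(z - 1), so the singularities of f are simple poles at z = 2 + I, z = 1.
  |2 + I|² = 5 < 16 = 4², so this pole is inside the contour.
  |1|² = 1 < 16 = 4², so this pole is inside the contour.

With P(z) = sin(z) and Q(z) = z^2 - 3*z - I*z + 2 + I, each pole is simple, so Res(f, z₀) = P(z₀)/Q'(z₀) with Q'(z) = 2*z - 3 - I.
  Res(f, 2 + I) = P(2 + I)/Q'(2 + I) = (sin(2 + I))/(1 + I) = (1/2 - I/2)*sin(2 + I)
  Res(f, 1) = P(1)/Q'(1) = (sin(1))/(-1 - I) = (-1/2 + I/2)*sin(1)

Sum of residues inside C: (1/2 - I/2)*sin(2 + I) + (-1/2 + I/2)*sin(1)
∮_C f(z) dz = 2πi · ((1/2 - I/2)*sin(2 + I) + (-1/2 + I/2)*sin(1)) = pi*(-1 - I)*sin(1) + pi*(1 + I)*sin(2 + I)

Final answer: pi*(-1 - I)*sin(1) + pi*(1 + I)*sin(2 + I)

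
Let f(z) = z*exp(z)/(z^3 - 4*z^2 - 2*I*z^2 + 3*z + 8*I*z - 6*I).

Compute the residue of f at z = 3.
Write f(z) = P(z)/Q(z) with P(z) = z*exp(z) and Q(z) = z^3 - 4*z^2 - 2*I*z^2 + 3*z + 8*I*z - 6*I.
The denominator factors as Q(z) = (z - 1)*(z - 2*I)*(z - 3), so z = 3 is a simple zero of Q and P is analytic there; z = 3 is therefore a simple pole and
  Res(f, z₀) = P(z₀)/Q'(z₀).

Q'(z) = 3*z^2 - 8*z - 4*I*z + 3 + 8*I, so Q'(3) = 6 - 4*I.
P(3) = 3*exp(3).

Res(f, 3) = (3*exp(3))/(6 - 4*I) = (9/26 + 3*I/13)*exp(3)

Final answer: (9/26 + 3*I/13)*exp(3)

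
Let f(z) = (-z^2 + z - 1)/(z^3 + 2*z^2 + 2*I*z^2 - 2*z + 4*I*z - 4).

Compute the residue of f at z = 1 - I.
Write f(z) = P(z)/Q(z) with P(z) = -z^2 + z - 1 and Q(z) = z^3 + 2*z^2 + 2*I*z^2 - 2*z + 4*I*z - 4.
The denominator factors as Q(z) = (z + 2)*(z + 1 + I)*(z - 1 + I), so z = 1 - I is a simple zero of Q and P is analytic there; z = 1 - I is therefore a simple pole and
  Res(f, z₀) = P(z₀)/Q'(z₀).

Q'(z) = 3*z^2 + 4*z + 4*I*z - 2 + 4*I, so Q'(1 - I) = 6 - 2*I.
P(1 - I) = I.

Res(f, 1 - I) = (I)/(6 - 2*I) = -1/20 + 3*I/20

Final answer: -1/20 + 3*I/20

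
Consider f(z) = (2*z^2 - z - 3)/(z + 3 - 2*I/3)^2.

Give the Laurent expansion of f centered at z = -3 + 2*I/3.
(154/9 - 26*I/3)/(z + 3 - 2*I/3)^2 + (-13 + 8*I/3)/(z + 3 - 2*I/3) + 2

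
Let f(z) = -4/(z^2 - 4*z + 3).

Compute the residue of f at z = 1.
2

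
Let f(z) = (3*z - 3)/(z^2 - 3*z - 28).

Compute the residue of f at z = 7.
Write f(z) = P(z)/Q(z) with P(z) = 3*z - 3 and Q(z) = z^2 - 3*z - 28.
The denominator factors as Q(z) = (z - 7)*(z + 4), so z = 7 is a simple zero of Q and P is analytic there; z = 7 is therefore a simple pole and
  Res(f, z₀) = P(z₀)/Q'(z₀).

Q'(z) = 2*z - 3, so Q'(7) = 11.
P(7) = 18.

Res(f, 7) = (18)/(11) = 18/11

Final answer: 18/11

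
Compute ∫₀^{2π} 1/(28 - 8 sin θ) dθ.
Call the integral J. The integrand is 2π-periodic and we integrate over a full period, so shifting θ does not change the value (θ → θ + π/2 turns sin θ into cos θ; θ → θ + π flips the sign of the trig term). Hence
  J = ∫₀^{2π} dθ/(28 + 8 cos θ).
Put z = e^{iθ}: then cos θ = (z + 1/z)/2, dθ = dz/(iz), and z runs once counterclockwise around |z| = 1:
  J = ∮_{|z|=1} 1/(28 + 8*(z + 1/z)/2) · dz/(iz) = (2/i) ∮_{|z|=1} dz/(8*z^2 + 56*z + 8).
The roots of 8*z^2 + 56*z + 8 are z = (-28 ± sqrt(28^2 - 8^2))/8, with sqrt(720) = 12*sqrt(5); their product is 1, so only z₊ = -7/2 + 3*sqrt(5)/2 lies inside the unit circle (z₋ = -7/2 - 3*sqrt(5)/2 lies outside).
z₊ is a simple zero of q(z) = 8*z^2 + 56*z + 8, so Res(1/q, z₊) = 1/q'(z₊) with q'(z) = 16*z + 56; and q'(z₊) = 8*(z₊ - z₋) = 24*sqrt(5).
Therefore J = (2/i) · 2πi · 1/(24*sqrt(5)) = 2*pi/(12*sqrt(5)) = sqrt(5)*pi/30

Final answer: sqrt(5)*pi/30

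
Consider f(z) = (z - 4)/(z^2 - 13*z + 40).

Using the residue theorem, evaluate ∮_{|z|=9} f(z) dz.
2*I*pi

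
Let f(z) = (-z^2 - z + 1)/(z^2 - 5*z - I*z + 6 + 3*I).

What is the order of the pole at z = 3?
1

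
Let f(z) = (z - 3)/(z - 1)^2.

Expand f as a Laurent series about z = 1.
-2/(z - 1)^2 + 1/(z - 1)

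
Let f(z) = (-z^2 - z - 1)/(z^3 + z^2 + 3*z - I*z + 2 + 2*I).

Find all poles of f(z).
The singularities of f are the zeros of the denominator. Factoring,
  z^3 + z^2 + 3*z - I*z + 2 + 2*I = (z + 1 + I)*(z + I)*(z - 2*I)
so the candidates are z = -1 - I, z = -I, z = 2*I.

Check the numerator P(z) = -z^2 - z - 1 at each one:
  P(-1 - I) = -I ≠ 0, so z = -1 - I is a (simple) pole.
  P(-I) = I ≠ 0, so z = -I is a (simple) pole.
  P(2*I) = 3 - 2*I ≠ 0, so z = 2*I is a (simple) pole.

Poles of f: {-1 - I, -I, 2*I}

Final answer: {-1 - I, -I, 2*I}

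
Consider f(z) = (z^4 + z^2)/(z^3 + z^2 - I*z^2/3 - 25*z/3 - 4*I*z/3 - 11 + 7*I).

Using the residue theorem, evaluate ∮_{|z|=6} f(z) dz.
By the residue theorem, ∮_C f(z) dz = 2πi · (sum of the residues of f at the poles inside |z| = 6).

The denominator factors as (z - 3)*(z + 1 - I)*(z + 3 + 2*I/3), so the singularities of f are simple poles at z = 3, z = -1 + I, z = -3 - 2*I/3.
  |3|² = 9 < 36 = 6², so this pole is inside the contour.
  |-1 + I|² = 2 < 36 = 6², so this pole is inside the contour.
  |-3 - 2*I/3|² = 85/9 < 36 = 6², so this pole is inside the contour.

With P(z) = z^4 + z^2 and Q(z) = z^3 + z^2 - I*z^2/3 - 25*z/3 - 4*I*z/3 - 11 + 7*I, each pole is simple, so Res(f, z₀) = P(z₀)/Q'(z₀) with Q'(z) = 3*z^2 + 2*z - 2*I*z/3 - 25/3 - 4*I/3.
  Res(f, 3) = P(3)/Q'(3) = (90)/(74/3 - 10*I/3) = 4995/1394 + 675*I/1394
  Res(f, -1 + I) = P(-1 + I)/Q'(-1 + I) = (-4 - 2*I)/(-29/3 - 14*I/3) = 432/1037 + 6*I/1037
  Res(f, -3 - 2*I/3) = P(-3 - 2*I/3)/Q'(-3 - 2*I/3) = (5326/81 + 652*I/9)/(98/9 + 34*I/3) = 280121/45018 + 2651*I/15006

Sum of residues inside C: 92/9 + 2*I/3
∮_C f(z) dz = 2πi · (92/9 + 2*I/3) = pi*(-4/3 + 184*I/9)

Final answer: pi*(-4/3 + 184*I/9)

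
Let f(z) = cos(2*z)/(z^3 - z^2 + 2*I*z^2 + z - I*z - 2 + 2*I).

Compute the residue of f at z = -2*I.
Write f(z) = P(z)/Q(z) with P(z) = cos(2*z) and Q(z) = z^3 - z^2 + 2*I*z^2 + z - I*z - 2 + 2*I.
The denominator factors as Q(z) = (z + 2*I)*(z - I)*(z - 1 + I), so z = -2*I is a simple zero of Q and P is analytic there; z = -2*I is therefore a simple pole and
  Res(f, z₀) = P(z₀)/Q'(z₀).

Q'(z) = 3*z^2 - 2*z + 4*I*z + 1 - I, so Q'(-2*I) = -3 + 3*I.
P(-2*I) = cosh(4).

Res(f, -2*I) = (cosh(4))/(-3 + 3*I) = (-1/6 - I/6)*cosh(4)

Final answer: (-1/6 - I/6)*cosh(4)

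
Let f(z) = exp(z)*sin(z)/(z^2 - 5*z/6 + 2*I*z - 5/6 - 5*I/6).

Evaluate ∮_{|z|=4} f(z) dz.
By the residue theorem, ∮_C f(z) dz = 2πi · (sum of the residues of f at the poles inside |z| = 4).

The denominator factors as (z - 1/2 + I)*(z - 1/3 + I), so the singularities of f are simple poles at z = 1/2 - I, z = 1/3 - I.
  |1/2 - I|² = 5/4 < 16 = 4², so this pole is inside the contour.
  |1/3 - I|² = 10/9 < 16 = 4², so this pole is inside the contour.

With P(z) = exp(z)*sin(z) and Q(z) = z^2 - 5*z/6 + 2*I*z - 5/6 - 5*I/6, each pole is simple, so Res(f, z₀) = P(z₀)/Q'(z₀) with Q'(z) = 2*z - 5/6 + 2*I.
  Res(f, 1/2 - I) = P(1/2 - I)/Q'(1/2 - I) = (exp(1/2 - I)*sin(1/2 - I))/(1/6) = 6*exp(1/2 - I)*sin(1/2 - I)
  Res(f, 1/3 - I) = P(1/3 - I)/Q'(1/3 - I) = (exp(1/3 - I)*sin(1/3 - I))/(-1/6) = -6*exp(1/3 - I)*sin(1/3 - I)

Sum of residues inside C: 6*exp(1/2 - I)*sin(1/2 - I) - 6*exp(1/3 - I)*sin(1/3 - I)
∮_C f(z) dz = 2πi · (6*exp(1/2 - I)*sin(1/2 - I) - 6*exp(1/3 - I)*sin(1/3 - I)) = 12*I*pi*exp(1/2 - I)*sin(1/2 - I) - 12*I*pi*exp(1/3 - I)*sin(1/3 - I)

Final answer: 12*I*pi*exp(1/2 - I)*sin(1/2 - I) - 12*I*pi*exp(1/3 - I)*sin(1/3 - I)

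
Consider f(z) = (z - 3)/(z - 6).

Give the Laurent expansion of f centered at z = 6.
Put w = z - (6), i.e. z = w + 6. The denominator is w, so it suffices to rewrite the numerator in powers of w.

P(z) = z - 3
P(w + 6) = 3 + w

Dividing each term by w:
  f = 3/w + 1

Substituting back w = z - 6:
  f(z) = 3/(z - 6) + 1

The series is finite because the numerator is a polynomial; the negative powers form the principal part, and the coefficient of 1/(z - 6) gives Res(f, 6) = 3.

Final answer: 3/(z - 6) + 1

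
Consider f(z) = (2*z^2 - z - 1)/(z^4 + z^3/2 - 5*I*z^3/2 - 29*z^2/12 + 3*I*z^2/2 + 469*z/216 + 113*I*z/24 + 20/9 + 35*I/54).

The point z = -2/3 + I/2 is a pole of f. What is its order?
Factor the denominator:
  z^4 + z^3/2 - 5*I*z^3/2 - 29*z^2/12 + 3*I*z^2/2 + 469*z/216 + 113*I*z/24 + 20/9 + 35*I/54 = (z + 2/3 - I/2)^2*(z + 2/3 - 2*I)*(z - 3/2 + I/2)

The numerator P(z) = 2*z^2 - z - 1 has P(-2/3 + I/2) = 1/18 - 11*I/6 ≠ 0, so no factor of (z + 2/3 - I/2) cancels.
Near z = -2/3 + I/2 we can therefore write f(z) = g(z)/(z + 2/3 - I/2)^2 with g analytic at -2/3 + I/2 and g(-2/3 + I/2) ≠ 0 (g is the numerator divided by the remaining denominator factors).

Hence z = -2/3 + I/2 is a pole of order 2.

Final answer: 2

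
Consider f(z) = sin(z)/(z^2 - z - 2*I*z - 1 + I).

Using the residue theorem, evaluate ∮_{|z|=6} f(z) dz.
2*pi*sinh(1) + 2*I*pi*sin(1 + I)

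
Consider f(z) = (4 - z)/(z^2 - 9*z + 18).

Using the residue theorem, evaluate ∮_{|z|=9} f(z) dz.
By the residue theorem, ∮_C f(z) dz = 2πi · (sum of the residues of f at the poles inside |z| = 9).

The denominator factors as (z - 6)*(z - 3), so the singularities of f are simple poles at z = 6, z = 3.
  |6|² = 36 < 81 = 9², so this pole is inside the contour.
  |3|² = 9 < 81 = 9², so this pole is inside the contour.

With P(z) = 4 - z and Q(z) = z^2 - 9*z + 18, each pole is simple, so Res(f, z₀) = P(z₀)/Q'(z₀) with Q'(z) = 2*z - 9.
  Res(f, 6) = P(6)/Q'(6) = (-2)/(3) = -2/3
  Res(f, 3) = P(3)/Q'(3) = (1)/(-3) = -1/3

Sum of residues inside C: -1
∮_C f(z) dz = 2πi · (-1) = -2*I*pi

Final answer: -2*I*pi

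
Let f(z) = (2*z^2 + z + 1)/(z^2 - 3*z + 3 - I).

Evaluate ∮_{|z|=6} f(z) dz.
14*I*pi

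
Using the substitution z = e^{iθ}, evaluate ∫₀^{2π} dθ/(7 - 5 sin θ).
Call the integral J. The integrand is 2π-periodic and we integrate over a full period, so shifting θ does not change the value (θ → θ + π/2 turns sin θ into cos θ; θ → θ + π flips the sign of the trig term). Hence
  J = ∫₀^{2π} dθ/(7 + 5 cos θ).
Put z = e^{iθ}: then cos θ = (z + 1/z)/2, dθ = dz/(iz), and z runs once counterclockwise around |z| = 1:
  J = ∮_{|z|=1} 1/(7 + 5*(z + 1/z)/2) · dz/(iz) = (2/i) ∮_{|z|=1} dz/(5*z^2 + 14*z + 5).
The roots of 5*z^2 + 14*z + 5 are z = (-7 ± sqrt(7^2 - 5^2))/5, with sqrt(24) = 2*sqrt(6); their product is 1, so only z₊ = -7/5 + 2*sqrt(6)/5 lies inside the unit circle (z₋ = -7/5 - 2*sqrt(6)/5 lies outside).
z₊ is a simple zero of q(z) = 5*z^2 + 14*z + 5, so Res(1/q, z₊) = 1/q'(z₊) with q'(z) = 10*z + 14; and q'(z₊) = 5*(z₊ - z₋) = 4*sqrt(6).
Therefore J = (2/i) · 2πi · 1/(4*sqrt(6)) = 2*pi/(2*sqrt(6)) = sqrt(6)*pi/6

Final answer: sqrt(6)*pi/6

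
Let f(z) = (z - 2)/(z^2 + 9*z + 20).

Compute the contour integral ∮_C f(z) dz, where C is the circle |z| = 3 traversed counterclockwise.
By the residue theorem, ∮_C f(z) dz = 2πi · (sum of the residues of f at the poles inside |z| = 3).

The denominator factors as (z + 5)*(z + 4), so the singularities of f are simple poles at z = -5, z = -4.
  |-5|² = 25 > 9 = 3², so this pole is outside the contour.
  |-4|² = 16 > 9 = 3², so this pole is outside the contour.

No pole lies inside the contour, so f is analytic on and inside C and the integral is 0 (Cauchy's theorem).

Final answer: 0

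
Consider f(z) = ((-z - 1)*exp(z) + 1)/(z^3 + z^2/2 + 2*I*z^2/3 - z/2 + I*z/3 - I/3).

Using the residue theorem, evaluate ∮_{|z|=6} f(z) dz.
By the residue theorem, ∮_C f(z) dz = 2πi · (sum of the residues of f at the poles inside |z| = 6).

The denominator factors as (z + 2*I/3)*(z + 1)*(z - 1/2), so the singularities of f are simple poles at z = -2*I/3, z = -1, z = 1/2.
  |-2*I/3|² = 4/9 < 36 = 6², so this pole is inside the contour.
  |-1|² = 1 < 36 = 6², so this pole is inside the contour.
  |1/2|² = 1/4 < 36 = 6², so this pole is inside the contour.

With P(z) = (-z - 1)*exp(z) + 1 and Q(z) = z^3 + z^2/2 + 2*I*z^2/3 - z/2 + I*z/3 - I/3, each pole is simple, so Res(f, z₀) = P(z₀)/Q'(z₀) with Q'(z) = 3*z^2 + z + 4*I*z/3 - 1/2 + I/3.
  Res(f, -2*I/3) = P(-2*I/3)/Q'(-2*I/3) = (1 + (-1 + 2*I/3)*exp(-2*I/3))/(-17/18 - I/3) = -306/325 + (18/25 - 24*I/25)*exp(-2*I/3) + 108*I/325
  Res(f, -1) = P(-1)/Q'(-1) = (1)/(3/2 - I) = 6/13 + 4*I/13
  Res(f, 1/2) = P(1/2)/Q'(1/2) = (1 - 3*exp(1/2)/2)/(3/4 + I) = 12/25 - 16*I/25 + (-18/25 + 24*I/25)*exp(1/2)

Sum of residues inside C: (18/25 - 24*I/25)*exp(-2*I/3) + (-18/25 + 24*I/25)*exp(1/2)
∮_C f(z) dz = 2πi · ((18/25 - 24*I/25)*exp(-2*I/3) + (-18/25 + 24*I/25)*exp(1/2)) = pi*(-48/25 - 36*I/25)*exp(1/2) + pi*(48/25 + 36*I/25)*exp(-2*I/3)

Final answer: pi*(-48/25 - 36*I/25)*exp(1/2) + pi*(48/25 + 36*I/25)*exp(-2*I/3)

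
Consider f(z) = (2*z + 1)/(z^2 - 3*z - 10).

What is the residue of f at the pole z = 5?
Write f(z) = P(z)/Q(z) with P(z) = 2*z + 1 and Q(z) = z^2 - 3*z - 10.
The denominator factors as Q(z) = (z - 5)*(z + 2), so z = 5 is a simple zero of Q and P is analytic there; z = 5 is therefore a simple pole and
  Res(f, z₀) = P(z₀)/Q'(z₀).

Q'(z) = 2*z - 3, so Q'(5) = 7.
P(5) = 11.

Res(f, 5) = (11)/(7) = 11/7

Final answer: 11/7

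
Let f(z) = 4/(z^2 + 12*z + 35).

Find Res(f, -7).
Write f(z) = P(z)/Q(z) with P(z) = 4 and Q(z) = z^2 + 12*z + 35.
The denominator factors as Q(z) = (z + 5)*(z + 7), so z = -7 is a simple zero of Q and P is analytic there; z = -7 is therefore a simple pole and
  Res(f, z₀) = P(z₀)/Q'(z₀).

Q'(z) = 2*z + 12, so Q'(-7) = -2.
P(-7) = 4.

Res(f, -7) = (4)/(-2) = -2

Final answer: -2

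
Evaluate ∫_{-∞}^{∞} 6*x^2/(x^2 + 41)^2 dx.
3*sqrt(41)*pi/41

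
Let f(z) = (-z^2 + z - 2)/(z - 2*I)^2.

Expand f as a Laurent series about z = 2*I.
Put w = z - (2*I), i.e. z = w + 2*I. The denominator is w^2, so it suffices to rewrite the numerator in powers of w.

P(z) = -z^2 + z - 2
P(w + 2*I) = 2 + 2*I + (1 - 4*I)*w - w^2

Dividing each term by w^2:
  f = (2 + 2*I)/w^2 + (1 - 4*I)/w - 1

Substituting back w = z - 2*I:
  f(z) = (2 + 2*I)/(z - 2*I)^2 + (1 - 4*I)/(z - 2*I) - 1

The series is finite because the numerator is a polynomial; the negative powers form the principal part, and the coefficient of 1/(z - 2*I) gives Res(f, 2*I) = 1 - 4*I.

Final answer: (2 + 2*I)/(z - 2*I)^2 + (1 - 4*I)/(z - 2*I) - 1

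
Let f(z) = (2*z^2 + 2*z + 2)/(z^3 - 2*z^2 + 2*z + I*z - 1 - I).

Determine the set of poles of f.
The singularities of f are the zeros of the denominator. Factoring,
  z^3 - 2*z^2 + 2*z + I*z - 1 - I = (z - 1)*(z - 1 + I)*(z - I)
so the candidates are z = 1, z = 1 - I, z = I.

Check the numerator P(z) = 2*z^2 + 2*z + 2 at each one:
  P(1) = 6 ≠ 0, so z = 1 is a (simple) pole.
  P(1 - I) = 4 - 6*I ≠ 0, so z = 1 - I is a (simple) pole.
  P(I) = 2*I ≠ 0, so z = I is a (simple) pole.

Poles of f: {I, 1 - I, 1}

Final answer: {I, 1 - I, 1}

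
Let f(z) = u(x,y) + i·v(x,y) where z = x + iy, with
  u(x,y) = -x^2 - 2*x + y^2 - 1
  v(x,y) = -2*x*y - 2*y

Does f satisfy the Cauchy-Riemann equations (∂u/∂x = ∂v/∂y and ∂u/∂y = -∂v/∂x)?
∂u/∂x = -2*x - 2
∂v/∂y = -2*x - 2
∂u/∂y = 2*y
∂v/∂x = -2*y
∂u/∂x = ∂v/∂y and ∂u/∂y = -∂v/∂x hold identically; f is analytic.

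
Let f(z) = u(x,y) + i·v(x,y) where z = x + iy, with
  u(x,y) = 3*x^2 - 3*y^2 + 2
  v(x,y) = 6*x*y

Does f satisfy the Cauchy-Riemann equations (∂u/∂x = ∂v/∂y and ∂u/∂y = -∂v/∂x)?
∂u/∂x = 6*x
∂v/∂y = 6*x
∂u/∂y = -6*y
∂v/∂x = 6*y
∂u/∂x = ∂v/∂y and ∂u/∂y = -∂v/∂x hold identically; f is analytic.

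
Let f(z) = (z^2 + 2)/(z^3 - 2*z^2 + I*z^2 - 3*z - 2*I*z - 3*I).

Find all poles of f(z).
The singularities of f are the zeros of the denominator. Factoring,
  z^3 - 2*z^2 + I*z^2 - 3*z - 2*I*z - 3*I = (z + 1)*(z + I)*(z - 3)
so the candidates are z = -1, z = -I, z = 3.

Check the numerator P(z) = z^2 + 2 at each one:
  P(-1) = 3 ≠ 0, so z = -1 is a (simple) pole.
  P(-I) = 1 ≠ 0, so z = -I is a (simple) pole.
  P(3) = 11 ≠ 0, so z = 3 is a (simple) pole.

Poles of f: {-1, -I, 3}

Final answer: {-1, -I, 3}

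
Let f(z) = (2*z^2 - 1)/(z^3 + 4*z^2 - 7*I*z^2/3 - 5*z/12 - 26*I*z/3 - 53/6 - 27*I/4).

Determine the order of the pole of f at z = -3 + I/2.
Factor the denominator:
  z^3 + 4*z^2 - 7*I*z^2/3 - 5*z/12 - 26*I*z/3 - 53/6 - 27*I/4 = (z + 3 - I/2)*(z - 1 - 3*I/2)*(z + 2 - I/3)

The numerator P(z) = 2*z^2 - 1 has P(-3 + I/2) = 33/2 - 6*I ≠ 0, so no factor of (z + 3 - I/2) cancels.
Near z = -3 + I/2 we can therefore write f(z) = g(z)/(z + 3 - I/2) with g analytic at -3 + I/2 and g(-3 + I/2) ≠ 0 (g is the numerator divided by the remaining denominator factors).

Hence z = -3 + I/2 is a pole of order 1.

Final answer: 1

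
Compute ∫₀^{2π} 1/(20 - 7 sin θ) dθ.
Call the integral J. The integrand is 2π-periodic and we integrate over a full period, so shifting θ does not change the value (θ → θ + π/2 turns sin θ into cos θ; θ → θ + π flips the sign of the trig term). Hence
  J = ∫₀^{2π} dθ/(20 + 7 cos θ).
Put z = e^{iθ}: then cos θ = (z + 1/z)/2, dθ = dz/(iz), and z runs once counterclockwise around |z| = 1:
  J = ∮_{|z|=1} 1/(20 + 7*(z + 1/z)/2) · dz/(iz) = (2/i) ∮_{|z|=1} dz/(7*z^2 + 40*z + 7).
The roots of 7*z^2 + 40*z + 7 are z = (-20 ± sqrt(20^2 - 7^2))/7, with sqrt(351) = 3*sqrt(39); their product is 1, so only z₊ = -20/7 + 3*sqrt(39)/7 lies inside the unit circle (z₋ = -20/7 - 3*sqrt(39)/7 lies outside).
z₊ is a simple zero of q(z) = 7*z^2 + 40*z + 7, so Res(1/q, z₊) = 1/q'(z₊) with q'(z) = 14*z + 40; and q'(z₊) = 7*(z₊ - z₋) = 6*sqrt(39).
Therefore J = (2/i) · 2πi · 1/(6*sqrt(39)) = 2*pi/(3*sqrt(39)) = 2*sqrt(39)*pi/117

Final answer: 2*sqrt(39)*pi/117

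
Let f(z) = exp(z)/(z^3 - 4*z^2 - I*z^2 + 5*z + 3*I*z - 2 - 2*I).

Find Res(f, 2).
Write f(z) = P(z)/Q(z) with P(z) = exp(z) and Q(z) = z^3 - 4*z^2 - I*z^2 + 5*z + 3*I*z - 2 - 2*I.
The denominator factors as Q(z) = (z - 1 - I)*(z - 1)*(z - 2), so z = 2 is a simple zero of Q and P is analytic there; z = 2 is therefore a simple pole and
  Res(f, z₀) = P(z₀)/Q'(z₀).

Q'(z) = 3*z^2 - 8*z - 2*I*z + 5 + 3*I, so Q'(2) = 1 - I.
P(2) = exp(2).

Res(f, 2) = (exp(2))/(1 - I) = (1/2 + I/2)*exp(2)

Final answer: (1/2 + I/2)*exp(2)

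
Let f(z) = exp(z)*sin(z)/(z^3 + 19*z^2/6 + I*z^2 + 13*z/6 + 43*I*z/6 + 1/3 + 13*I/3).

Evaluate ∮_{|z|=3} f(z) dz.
By the residue theorem, ∮_C f(z) dz = 2πi · (sum of the residues of f at the poles inside |z| = 3).

The denominator factors as (z + 3 - I)*(z + 2/3)*(z - 1/2 + 2*I), so the singularities of f are simple poles at z = -3 + I, z = -2/3, z = 1/2 - 2*I.
  |-3 + I|² = 10 > 9 = 3², so this pole is outside the contour.
  |-2/3|² = 4/9 < 9 = 3², so this pole is inside the contour.
  |1/2 - 2*I|² = 17/4 < 9 = 3², so this pole is inside the contour.

With P(z) = exp(z)*sin(z) and Q(z) = z^3 + 19*z^2/6 + I*z^2 + 13*z/6 + 43*I*z/6 + 1/3 + 13*I/3, each pole is simple, so Res(f, z₀) = P(z₀)/Q'(z₀) with Q'(z) = 3*z^2 + 19*z/3 + 2*I*z + 13/6 + 43*I/6.
  Res(f, -2/3) = P(-2/3)/Q'(-2/3) = (-exp(-2/3)*sin(2/3))/(-13/18 + 35*I/6) = (117/5597 + 945*I/5597)*exp(-2/3)*sin(2/3)
  Res(f, 1/2 - 2*I) = P(1/2 - 2*I)/Q'(1/2 - 2*I) = (exp(1/2 - 2*I)*sin(1/2 - 2*I))/(-23/12 - 21*I/2) = (-276/16405 + 1512*I/16405)*exp(1/2 - 2*I)*sin(1/2 - 2*I)

Sum of residues inside C: (-276/16405 + 1512*I/16405)*exp(1/2 - 2*I)*sin(1/2 - 2*I) + (117/5597 + 945*I/5597)*exp(-2/3)*sin(2/3)
∮_C f(z) dz = 2πi · ((-276/16405 + 1512*I/16405)*exp(1/2 - 2*I)*sin(1/2 - 2*I) + (117/5597 + 945*I/5597)*exp(-2/3)*sin(2/3)) = pi*(-1890/5597 + 234*I/5597)*exp(-2/3)*sin(2/3) + pi*(-3024/16405 - 552*I/16405)*exp(1/2 - 2*I)*sin(1/2 - 2*I)

Final answer: pi*(-1890/5597 + 234*I/5597)*exp(-2/3)*sin(2/3) + pi*(-3024/16405 - 552*I/16405)*exp(1/2 - 2*I)*sin(1/2 - 2*I)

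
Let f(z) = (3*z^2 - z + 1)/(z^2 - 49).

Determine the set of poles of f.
The singularities of f are the zeros of the denominator. Factoring,
  z^2 - 49 = (z + 7)*(z - 7)
so the candidates are z = -7, z = 7.

Check the numerator P(z) = 3*z^2 - z + 1 at each one:
  P(-7) = 155 ≠ 0, so z = -7 is a (simple) pole.
  P(7) = 141 ≠ 0, so z = 7 is a (simple) pole.

Poles of f: {-7, 7}

Final answer: {-7, 7}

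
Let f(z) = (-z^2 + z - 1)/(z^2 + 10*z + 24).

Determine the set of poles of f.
{-6, -4}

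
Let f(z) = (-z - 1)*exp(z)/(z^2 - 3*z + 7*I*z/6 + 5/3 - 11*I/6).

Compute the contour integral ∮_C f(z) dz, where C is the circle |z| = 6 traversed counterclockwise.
pi*(-72/37 - 210*I/37)*exp(2 - I/2) + pi*(72/37 + 136*I/37)*exp(1 - 2*I/3)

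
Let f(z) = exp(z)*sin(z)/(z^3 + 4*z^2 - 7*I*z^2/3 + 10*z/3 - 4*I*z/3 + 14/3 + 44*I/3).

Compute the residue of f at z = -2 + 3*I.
Write f(z) = P(z)/Q(z) with P(z) = exp(z)*sin(z) and Q(z) = z^3 + 4*z^2 - 7*I*z^2/3 + 10*z/3 - 4*I*z/3 + 14/3 + 44*I/3.
The denominator factors as Q(z) = (z + 2 - 3*I)*(z - 1 + I)*(z + 3 - I/3), so z = -2 + 3*I is a simple zero of Q and P is analytic there; z = -2 + 3*I is therefore a simple pole and
  Res(f, z₀) = P(z₀)/Q'(z₀).

Q'(z) = 3*z^2 + 8*z - 14*I*z/3 + 10/3 - 4*I/3, so Q'(-2 + 3*I) = -41/3 - 4*I.
P(-2 + 3*I) = -exp(-2 + 3*I)*sin(2 - 3*I).

Res(f, -2 + 3*I) = (-exp(-2 + 3*I)*sin(2 - 3*I))/(-41/3 - 4*I) = (123/1825 - 36*I/1825)*exp(-2 + 3*I)*sin(2 - 3*I)

Final answer: (123/1825 - 36*I/1825)*exp(-2 + 3*I)*sin(2 - 3*I)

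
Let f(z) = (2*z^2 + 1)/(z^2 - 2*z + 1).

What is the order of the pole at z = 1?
Factor the denominator:
  z^2 - 2*z + 1 = (z - 1)^2

The numerator P(z) = 2*z^2 + 1 has P(1) = 3 ≠ 0, so no factor of (z - 1) cancels.
Near z = 1 we can therefore write f(z) = g(z)/(z - 1)^2 with g analytic at 1 and g(1) ≠ 0 (g is just the numerator).

Hence z = 1 is a pole of order 2.

Final answer: 2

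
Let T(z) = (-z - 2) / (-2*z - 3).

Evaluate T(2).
Substitute z = 2:
  numerator:   -(2) - 2 = -4
  denominator: -2*(2) - 3 = -7
T(2) = (-4)/(-7) = 4/7

Final answer: 4/7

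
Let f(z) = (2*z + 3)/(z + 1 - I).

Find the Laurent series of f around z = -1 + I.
Put w = z - (-1 + I), i.e. z = w - 1 + I. The denominator is w, so it suffices to rewrite the numerator in powers of w.

P(z) = 2*z + 3
P(w - 1 + I) = 1 + 2*I + 2*w

Dividing each term by w:
  f = (1 + 2*I)/w + 2

Substituting back w = z + 1 - I:
  f(z) = (1 + 2*I)/(z + 1 - I) + 2

The series is finite because the numerator is a polynomial; the negative powers form the principal part, and the coefficient of 1/(z + 1 - I) gives Res(f, -1 + I) = 1 + 2*I.

Final answer: (1 + 2*I)/(z + 1 - I) + 2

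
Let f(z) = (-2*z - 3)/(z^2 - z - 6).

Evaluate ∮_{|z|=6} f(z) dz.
By the residue theorem, ∮_C f(z) dz = 2πi · (sum of the residues of f at the poles inside |z| = 6).

The denominator factors as (z - 3)*(z + 2), so the singularities of f are simple poles at z = 3, z = -2.
  |3|² = 9 < 36 = 6², so this pole is inside the contour.
  |-2|² = 4 < 36 = 6², so this pole is inside the contour.

With P(z) = -2*z - 3 and Q(z) = z^2 - z - 6, each pole is simple, so Res(f, z₀) = P(z₀)/Q'(z₀) with Q'(z) = 2*z - 1.
  Res(f, 3) = P(3)/Q'(3) = (-9)/(5) = -9/5
  Res(f, -2) = P(-2)/Q'(-2) = (1)/(-5) = -1/5

Sum of residues inside C: -2
∮_C f(z) dz = 2πi · (-2) = -4*I*pi

Final answer: -4*I*pi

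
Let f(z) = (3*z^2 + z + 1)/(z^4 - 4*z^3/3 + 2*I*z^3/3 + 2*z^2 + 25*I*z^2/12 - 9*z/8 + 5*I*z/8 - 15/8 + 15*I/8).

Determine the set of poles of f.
{-2/3 + I/3, 3*I/2, 1/2 - I, 3/2 - 3*I/2}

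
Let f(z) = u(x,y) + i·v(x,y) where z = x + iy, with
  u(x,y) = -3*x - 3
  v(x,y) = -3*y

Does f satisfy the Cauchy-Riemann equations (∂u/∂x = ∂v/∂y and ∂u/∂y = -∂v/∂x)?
∂u/∂x = -3
∂v/∂y = -3
∂u/∂y = 0
∂v/∂x = 0
∂u/∂x = ∂v/∂y and ∂u/∂y = -∂v/∂x hold identically; f is analytic.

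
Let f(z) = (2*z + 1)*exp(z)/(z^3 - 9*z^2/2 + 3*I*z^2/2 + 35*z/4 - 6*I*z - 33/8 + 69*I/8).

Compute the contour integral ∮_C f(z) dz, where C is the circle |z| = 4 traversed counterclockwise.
pi*(24/5 - 12*I/5)*exp(1 - 3*I/2) + pi*(192/185 - 116*I/185)*exp(2 + 3*I/2) + pi*(-216/37 + 112*I/37)*exp(3/2 - 3*I/2)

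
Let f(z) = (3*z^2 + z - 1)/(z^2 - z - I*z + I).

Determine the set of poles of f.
The singularities of f are the zeros of the denominator. Factoring,
  z^2 - z - I*z + I = (z - 1)*(z - I)
so the candidates are z = 1, z = I.

Check the numerator P(z) = 3*z^2 + z - 1 at each one:
  P(1) = 3 ≠ 0, so z = 1 is a (simple) pole.
  P(I) = -4 + I ≠ 0, so z = I is a (simple) pole.

Poles of f: {I, 1}

Final answer: {I, 1}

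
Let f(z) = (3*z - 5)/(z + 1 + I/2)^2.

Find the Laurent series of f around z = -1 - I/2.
(-8 - 3*I/2)/(z + 1 + I/2)^2 + 3/(z + 1 + I/2)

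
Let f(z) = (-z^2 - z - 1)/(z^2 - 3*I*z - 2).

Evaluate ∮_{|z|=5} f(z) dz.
pi*(6 - 2*I)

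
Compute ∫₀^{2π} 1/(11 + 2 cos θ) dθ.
Let J = ∫₀^{2π} dθ/(11 + 2 cos θ).
Put z = e^{iθ}: then cos θ = (z + 1/z)/2, dθ = dz/(iz), and z runs once counterclockwise around |z| = 1:
  J = ∮_{|z|=1} 1/(11 + 2*(z + 1/z)/2) · dz/(iz) = (2/i) ∮_{|z|=1} dz/(2*z^2 + 22*z + 2).
The roots of 2*z^2 + 22*z + 2 are z = (-11 ± sqrt(11^2 - 2^2))/2, with sqrt(117) = 3*sqrt(13); their product is 1, so only z₊ = -11/2 + 3*sqrt(13)/2 lies inside the unit circle (z₋ = -11/2 - 3*sqrt(13)/2 lies outside).
z₊ is a simple zero of q(z) = 2*z^2 + 22*z + 2, so Res(1/q, z₊) = 1/q'(z₊) with q'(z) = 4*z + 22; and q'(z₊) = 2*(z₊ - z₋) = 6*sqrt(13).
Therefore J = (2/i) · 2πi · 1/(6*sqrt(13)) = 2*pi/(3*sqrt(13)) = 2*sqrt(13)*pi/39

Final answer: 2*sqrt(13)*pi/39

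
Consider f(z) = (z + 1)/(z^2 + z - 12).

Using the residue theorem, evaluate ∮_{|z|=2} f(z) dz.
By the residue theorem, ∮_C f(z) dz = 2πi · (sum of the residues of f at the poles inside |z| = 2).

The denominator factors as (z - 3)*(z + 4), so the singularities of f are simple poles at z = 3, z = -4.
  |3|² = 9 > 4 = 2², so this pole is outside the contour.
  |-4|² = 16 > 4 = 2², so this pole is outside the contour.

No pole lies inside the contour, so f is analytic on and inside C and the integral is 0 (Cauchy's theorem).

Final answer: 0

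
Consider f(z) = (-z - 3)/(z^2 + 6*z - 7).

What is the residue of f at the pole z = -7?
Write f(z) = P(z)/Q(z) with P(z) = -z - 3 and Q(z) = z^2 + 6*z - 7.
The denominator factors as Q(z) = (z + 7)*(z - 1), so z = -7 is a simple zero of Q and P is analytic there; z = -7 is therefore a simple pole and
  Res(f, z₀) = P(z₀)/Q'(z₀).

Q'(z) = 2*z + 6, so Q'(-7) = -8.
P(-7) = 4.

Res(f, -7) = (4)/(-8) = -1/2

Final answer: -1/2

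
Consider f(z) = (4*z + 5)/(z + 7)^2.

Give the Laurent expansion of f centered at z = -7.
Put w = z - (-7), i.e. z = w - 7. The denominator is w^2, so it suffices to rewrite the numerator in powers of w.

P(z) = 4*z + 5
P(w - 7) = -23 + 4*w

Dividing each term by w^2:
  f = -23/w^2 + 4/w

Substituting back w = z + 7:
  f(z) = -23/(z + 7)^2 + 4/(z + 7)

The series is finite because the numerator is a polynomial; the negative powers form the principal part, and the coefficient of 1/(z + 7) gives Res(f, -7) = 4.

Final answer: -23/(z + 7)^2 + 4/(z + 7)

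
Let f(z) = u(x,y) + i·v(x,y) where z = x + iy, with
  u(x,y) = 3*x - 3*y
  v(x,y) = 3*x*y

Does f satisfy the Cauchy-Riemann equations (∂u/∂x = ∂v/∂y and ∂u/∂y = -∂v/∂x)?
∂u/∂x = 3
∂v/∂y = 3*x
∂u/∂y = -3
∂v/∂x = 3*y
∂u/∂x ≠ ∂v/∂y and ∂u/∂y ≠ -∂v/∂x; the Cauchy-Riemann equations are not satisfied, so f is not analytic.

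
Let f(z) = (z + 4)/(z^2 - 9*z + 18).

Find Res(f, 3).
Write f(z) = P(z)/Q(z) with P(z) = z + 4 and Q(z) = z^2 - 9*z + 18.
The denominator factors as Q(z) = (z - 3)*(z - 6), so z = 3 is a simple zero of Q and P is analytic there; z = 3 is therefore a simple pole and
  Res(f, z₀) = P(z₀)/Q'(z₀).

Q'(z) = 2*z - 9, so Q'(3) = -3.
P(3) = 7.

Res(f, 3) = (7)/(-3) = -7/3

Final answer: -7/3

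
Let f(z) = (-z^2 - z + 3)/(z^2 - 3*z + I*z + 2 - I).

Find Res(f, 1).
Write f(z) = P(z)/Q(z) with P(z) = -z^2 - z + 3 and Q(z) = z^2 - 3*z + I*z + 2 - I.
The denominator factors as Q(z) = (z - 2 + I)*(z - 1), so z = 1 is a simple zero of Q and P is analytic there; z = 1 is therefore a simple pole and
  Res(f, z₀) = P(z₀)/Q'(z₀).

Q'(z) = 2*z - 3 + I, so Q'(1) = -1 + I.
P(1) = 1.

Res(f, 1) = (1)/(-1 + I) = -1/2 - I/2

Final answer: -1/2 - I/2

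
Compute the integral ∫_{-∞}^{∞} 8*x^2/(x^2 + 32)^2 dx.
Let f(z) = 8*z^2/(z^2 + 32)^2. The denominator has no real zeros and deg Q - deg P = 2 ≥ 2, so the integral of f over the upper semicircle |z| = R tends to 0 as R → ∞. Closing the contour in the upper half-plane,
  ∫_{-∞}^{∞} f(x) dx = 2πi · Σ Res(f, z_k)  over the poles with Im z_k > 0.

Zeros of the denominator: z^2 + 32 = 0 gives z = ±4*sqrt(2)*I.
Upper half-plane: z = 4*sqrt(2)*I (a pole of order 2).

Write f(z) = g(z)/(z - 4*sqrt(2)*I)^2 with g(z) = 8*z^2/(z + 4*sqrt(2)*I)^2. For a double pole, Res(f, z₀) = g'(z₀):
  g'(z) = 64*sqrt(2)*I*z/(z + 4*sqrt(2)*I)^3
  Res(f, 4*sqrt(2)*I) = g'(4*sqrt(2)*I) = -sqrt(2)*I/4

∫_{-∞}^{∞} f(x) dx = 2πi · (-sqrt(2)*I/4) = sqrt(2)*pi/2

Final answer: sqrt(2)*pi/2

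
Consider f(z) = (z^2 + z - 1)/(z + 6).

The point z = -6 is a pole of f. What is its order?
Factor the denominator:
  z + 6 = (z + 6)

The numerator P(z) = z^2 + z - 1 has P(-6) = 29 ≠ 0, so no factor of (z + 6) cancels.
Near z = -6 we can therefore write f(z) = g(z)/(z + 6) with g analytic at -6 and g(-6) ≠ 0 (g is just the numerator).

Hence z = -6 is a pole of order 1.

Final answer: 1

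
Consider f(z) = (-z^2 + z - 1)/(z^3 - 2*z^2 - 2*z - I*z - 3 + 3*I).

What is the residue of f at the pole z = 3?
Write f(z) = P(z)/Q(z) with P(z) = -z^2 + z - 1 and Q(z) = z^3 - 2*z^2 - 2*z - I*z - 3 + 3*I.
The denominator factors as Q(z) = (z - 3)*(z - I)*(z + 1 + I), so z = 3 is a simple zero of Q and P is analytic there; z = 3 is therefore a simple pole and
  Res(f, z₀) = P(z₀)/Q'(z₀).

Q'(z) = 3*z^2 - 4*z - 2 - I, so Q'(3) = 13 - I.
P(3) = -7.

Res(f, 3) = (-7)/(13 - I) = -91/170 - 7*I/170

Final answer: -91/170 - 7*I/170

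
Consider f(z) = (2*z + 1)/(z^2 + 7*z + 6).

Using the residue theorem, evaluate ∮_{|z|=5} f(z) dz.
By the residue theorem, ∮_C f(z) dz = 2πi · (sum of the residues of f at the poles inside |z| = 5).

The denominator factors as (z + 1)*(z + 6), so the singularities of f are simple poles at z = -1, z = -6.
  |-1|² = 1 < 25 = 5², so this pole is inside the contour.
  |-6|² = 36 > 25 = 5², so this pole is outside the contour.

With P(z) = 2*z + 1 and Q(z) = z^2 + 7*z + 6, each pole is simple, so Res(f, z₀) = P(z₀)/Q'(z₀) with Q'(z) = 2*z + 7.
  Res(f, -1) = P(-1)/Q'(-1) = (-1)/(5) = -1/5

∮_C f(z) dz = 2πi · (-1/5) = -2*I*pi/5

Final answer: -2*I*pi/5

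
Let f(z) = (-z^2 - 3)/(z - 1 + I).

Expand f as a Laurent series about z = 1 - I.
(-3 + 2*I)/(z - 1 + I) - 2 + 2*I - (z - 1 + I)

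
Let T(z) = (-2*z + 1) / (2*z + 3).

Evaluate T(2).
Substitute z = 2:
  numerator:   -2*(2) + 1 = -3
  denominator: 2*(2) + 3 = 7
T(2) = (-3)/(7) = -3/7

Final answer: -3/7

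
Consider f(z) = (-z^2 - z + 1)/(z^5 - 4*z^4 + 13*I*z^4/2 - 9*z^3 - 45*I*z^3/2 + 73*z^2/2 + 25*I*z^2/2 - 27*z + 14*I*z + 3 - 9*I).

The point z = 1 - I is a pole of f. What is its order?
Factor the denominator:
  z^5 - 4*z^4 + 13*I*z^4/2 - 9*z^3 - 45*I*z^3/2 + 73*z^2/2 + 25*I*z^2/2 - 27*z + 14*I*z + 3 - 9*I = (z - 1 + I)^3*(z + 3*I)*(z - 1 + I/2)

The numerator P(z) = -z^2 - z + 1 has P(1 - I) = 3*I ≠ 0, so no factor of (z - 1 + I) cancels.
Near z = 1 - I we can therefore write f(z) = g(z)/(z - 1 + I)^3 with g analytic at 1 - I and g(1 - I) ≠ 0 (g is the numerator divided by the remaining denominator factors).

Hence z = 1 - I is a pole of order 3.

Final answer: 3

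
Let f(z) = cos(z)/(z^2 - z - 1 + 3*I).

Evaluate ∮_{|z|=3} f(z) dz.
pi*(-4/13 + 6*I/13)*cos(2 - I) + pi*(4/13 - 6*I/13)*cos(1 - I)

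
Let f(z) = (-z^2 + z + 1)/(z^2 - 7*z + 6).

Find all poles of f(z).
The singularities of f are the zeros of the denominator. Factoring,
  z^2 - 7*z + 6 = (z - 1)*(z - 6)
so the candidates are z = 1, z = 6.

Check the numerator P(z) = -z^2 + z + 1 at each one:
  P(1) = 1 ≠ 0, so z = 1 is a (simple) pole.
  P(6) = -29 ≠ 0, so z = 6 is a (simple) pole.

Poles of f: {1, 6}

Final answer: {1, 6}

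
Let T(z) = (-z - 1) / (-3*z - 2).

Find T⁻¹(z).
Set w = T(z) = (-z - 1) / (-3*z - 2) and solve for z:
  w*(-3*z - 2) = -z - 1
  -2*w + z*(1 - 3*w) + 1 = 0
  z*(1 - 3*w) = 2*w - 1
  z = (1 - 2*w)/(3*w - 1)
Renaming the variable, T⁻¹(z) = (-2*z + 1)/(3*z - 1).
(Check: ad - bc = -1 ≠ 0, so T is invertible.)

Final answer: (-2*z + 1)/(3*z - 1)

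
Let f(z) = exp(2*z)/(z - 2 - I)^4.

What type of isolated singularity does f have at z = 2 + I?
Write f(z) = g(z)/(z - 2 - I)^4 with g(z) = exp(2*z).
g is entire and g(2 + I) = exp(4 + 2*I) ≠ 0, so no factor of (z - 2 - I) cancels: the Laurent expansion of f about z = 2 + I starts at the power -4, i.e. lim_{z→z₀} (z - z₀)^4 f(z) = exp(4 + 2*I) is finite and nonzero.
So z = 2 + I is a pole of order 4.

Final answer: pole of order 4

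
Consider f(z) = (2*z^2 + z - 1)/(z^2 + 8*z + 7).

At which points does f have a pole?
{-7}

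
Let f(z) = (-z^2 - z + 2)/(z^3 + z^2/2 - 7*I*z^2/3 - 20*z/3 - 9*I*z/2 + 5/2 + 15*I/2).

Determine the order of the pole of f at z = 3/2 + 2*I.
Factor the denominator:
  z^3 + z^2/2 - 7*I*z^2/3 - 20*z/3 - 9*I*z/2 + 5/2 + 15*I/2 = (z - 3/2 - 2*I)*(z + 3)*(z - 1 - I/3)

The numerator P(z) = -z^2 - z + 2 has P(3/2 + 2*I) = 9/4 - 8*I ≠ 0, so no factor of (z - 3/2 - 2*I) cancels.
Near z = 3/2 + 2*I we can therefore write f(z) = g(z)/(z - 3/2 - 2*I) with g analytic at 3/2 + 2*I and g(3/2 + 2*I) ≠ 0 (g is the numerator divided by the remaining denominator factors).

Hence z = 3/2 + 2*I is a pole of order 1.

Final answer: 1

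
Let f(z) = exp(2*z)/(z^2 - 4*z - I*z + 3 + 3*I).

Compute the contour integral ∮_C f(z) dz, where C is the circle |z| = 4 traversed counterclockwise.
pi*(2/5 - 4*I/5)*exp(2 + 2*I) + pi*(-2/5 + 4*I/5)*exp(6)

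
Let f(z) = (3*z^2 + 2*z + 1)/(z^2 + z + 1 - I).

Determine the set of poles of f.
{-1 - I, I}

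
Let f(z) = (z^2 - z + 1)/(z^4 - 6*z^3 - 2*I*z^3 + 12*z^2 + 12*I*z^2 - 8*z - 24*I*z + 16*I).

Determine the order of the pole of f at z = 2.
Factor the denominator:
  z^4 - 6*z^3 - 2*I*z^3 + 12*z^2 + 12*I*z^2 - 8*z - 24*I*z + 16*I = (z - 2)^3*(z - 2*I)

The numerator P(z) = z^2 - z + 1 has P(2) = 3 ≠ 0, so no factor of (z - 2) cancels.
Near z = 2 we can therefore write f(z) = g(z)/(z - 2)^3 with g analytic at 2 and g(2) ≠ 0 (g is the numerator divided by the remaining denominator factors).

Hence z = 2 is a pole of order 3.

Final answer: 3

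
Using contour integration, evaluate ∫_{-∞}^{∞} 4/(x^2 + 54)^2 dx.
Let f(z) = 4/(z^2 + 54)^2. The denominator has no real zeros and deg Q - deg P = 4 ≥ 2, so the integral of f over the upper semicircle |z| = R tends to 0 as R → ∞. Closing the contour in the upper half-plane,
  ∫_{-∞}^{∞} f(x) dx = 2πi · Σ Res(f, z_k)  over the poles with Im z_k > 0.

Zeros of the denominator: z^2 + 54 = 0 gives z = ±3*sqrt(6)*I.
Upper half-plane: z = 3*sqrt(6)*I (a pole of order 2).

Write f(z) = g(z)/(z - 3*sqrt(6)*I)^2 with g(z) = 4/(z + 3*sqrt(6)*I)^2. For a double pole, Res(f, z₀) = g'(z₀):
  g'(z) = -8/(z + 3*sqrt(6)*I)^3
  Res(f, 3*sqrt(6)*I) = g'(3*sqrt(6)*I) = -sqrt(6)*I/972

∫_{-∞}^{∞} f(x) dx = 2πi · (-sqrt(6)*I/972) = sqrt(6)*pi/486

Final answer: sqrt(6)*pi/486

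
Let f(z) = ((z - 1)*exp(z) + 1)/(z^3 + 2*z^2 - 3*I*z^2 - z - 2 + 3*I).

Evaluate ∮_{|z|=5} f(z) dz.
By the residue theorem, ∮_C f(z) dz = 2πi · (sum of the residues of f at the poles inside |z| = 5).

The denominator factors as (z + 1)*(z + 2 - 3*I)*(z - 1), so the singularities of f are simple poles at z = -1, z = -2 + 3*I, z = 1.
  |-1|² = 1 < 25 = 5², so this pole is inside the contour.
  |-2 + 3*I|² = 13 < 25 = 5², so this pole is inside the contour.
  |1|² = 1 < 25 = 5², so this pole is inside the contour.

With P(z) = (z - 1)*exp(z) + 1 and Q(z) = z^3 + 2*z^2 - 3*I*z^2 - z - 2 + 3*I, each pole is simple, so Res(f, z₀) = P(z₀)/Q'(z₀) with Q'(z) = 3*z^2 + 4*z - 6*I*z - 1.
  Res(f, -1) = P(-1)/Q'(-1) = (1 - 2*exp(-1))/(-2 + 6*I) = -1/20 - 3*I/20 + (1/10 + 3*I/10)*exp(-1)
  Res(f, -2 + 3*I) = P(-2 + 3*I)/Q'(-2 + 3*I) = (1 + (-3 + 3*I)*exp(-2 + 3*I))/(-6 - 12*I) = -1/30 + (-1/10 - 3*I/10)*exp(-2 + 3*I) + I/15
  Res(f, 1) = P(1)/Q'(1) = (1)/(6 - 6*I) = 1/12 + I/12

Sum of residues inside C: (-1/10 - 3*I/10)*exp(-2 + 3*I) + (1/10 + 3*I/10)*exp(-1)
∮_C f(z) dz = 2πi · ((-1/10 - 3*I/10)*exp(-2 + 3*I) + (1/10 + 3*I/10)*exp(-1)) = pi*(3/5 - I/5)*exp(-2 + 3*I) + pi*(-3/5 + I/5)*exp(-1)

Final answer: pi*(3/5 - I/5)*exp(-2 + 3*I) + pi*(-3/5 + I/5)*exp(-1)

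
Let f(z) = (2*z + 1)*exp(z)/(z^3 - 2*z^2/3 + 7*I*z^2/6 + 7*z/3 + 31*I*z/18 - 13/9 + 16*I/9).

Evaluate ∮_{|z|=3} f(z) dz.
By the residue theorem, ∮_C f(z) dz = 2πi · (sum of the residues of f at the poles inside |z| = 3).

The denominator factors as (z - 1 + 2*I)*(z + 1/3 - 3*I/2)*(z + 2*I/3), so the singularities of f are simple poles at z = 1 - 2*I, z = -1/3 + 3*I/2, z = -2*I/3.
  |1 - 2*I|² = 5 < 9 = 3², so this pole is inside the contour.
  |-1/3 + 3*I/2|² = 85/36 < 9 = 3², so this pole is inside the contour.
  |-2*I/3|² = 4/9 < 9 = 3², so this pole is inside the contour.

With P(z) = (2*z + 1)*exp(z) and Q(z) = z^3 - 2*z^2/3 + 7*I*z^2/6 + 7*z/3 + 31*I*z/18 - 13/9 + 16*I/9, each pole is simple, so Res(f, z₀) = P(z₀)/Q'(z₀) with Q'(z) = 3*z^2 - 4*z/3 + 7*I*z/3 + 7/3 + 31*I/18.
  Res(f, 1 - 2*I) = P(1 - 2*I)/Q'(1 - 2*I) = ((3 - 4*I)*exp(1 - 2*I))/(-10/3 - 95*I/18) = (144/505 + 378*I/505)*exp(1 - 2*I)
  Res(f, -1/3 + 3*I/2) = P(-1/3 + 3*I/2)/Q'(-1/3 + 3*I/2) = ((1/3 + 3*I)*exp(-1/3 + 3*I/2))/(-257/36 - 73*I/18) = (-18852/87365 - 26004*I/87365)*exp(-1/3 + 3*I/2)
  Res(f, -2*I/3) = P(-2*I/3)/Q'(-2*I/3) = ((1 - 4*I/3)*exp(-2*I/3))/(23/9 + 47*I/18) = (-12/173 - 78*I/173)*exp(-2*I/3)

Sum of residues inside C: (144/505 + 378*I/505)*exp(1 - 2*I) + (-12/173 - 78*I/173)*exp(-2*I/3) + (-18852/87365 - 26004*I/87365)*exp(-1/3 + 3*I/2)
∮_C f(z) dz = 2πi · ((144/505 + 378*I/505)*exp(1 - 2*I) + (-12/173 - 78*I/173)*exp(-2*I/3) + (-18852/87365 - 26004*I/87365)*exp(-1/3 + 3*I/2)) = pi*(156/173 - 24*I/173)*exp(-2*I/3) + pi*(52008/87365 - 37704*I/87365)*exp(-1/3 + 3*I/2) + pi*(-756/505 + 288*I/505)*exp(1 - 2*I)

Final answer: pi*(156/173 - 24*I/173)*exp(-2*I/3) + pi*(52008/87365 - 37704*I/87365)*exp(-1/3 + 3*I/2) + pi*(-756/505 + 288*I/505)*exp(1 - 2*I)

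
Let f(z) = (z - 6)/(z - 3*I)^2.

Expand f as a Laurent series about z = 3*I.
Put w = z - (3*I), i.e. z = w + 3*I. The denominator is w^2, so it suffices to rewrite the numerator in powers of w.

P(z) = z - 6
P(w + 3*I) = -6 + 3*I + w

Dividing each term by w^2:
  f = (-6 + 3*I)/w^2 + 1/w

Substituting back w = z - 3*I:
  f(z) = (-6 + 3*I)/(z - 3*I)^2 + 1/(z - 3*I)

The series is finite because the numerator is a polynomial; the negative powers form the principal part, and the coefficient of 1/(z - 3*I) gives Res(f, 3*I) = 1.

Final answer: (-6 + 3*I)/(z - 3*I)^2 + 1/(z - 3*I)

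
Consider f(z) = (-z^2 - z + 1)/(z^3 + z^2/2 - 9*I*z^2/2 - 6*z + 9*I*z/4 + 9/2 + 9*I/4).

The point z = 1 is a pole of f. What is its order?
Factor the denominator:
  z^3 + z^2/2 - 9*I*z^2/2 - 6*z + 9*I*z/4 + 9/2 + 9*I/4 = (z - 1)*(z + 3/2 - 3*I)*(z - 3*I/2)

The numerator P(z) = -z^2 - z + 1 has P(1) = -1 ≠ 0, so no factor of (z - 1) cancels.
Near z = 1 we can therefore write f(z) = g(z)/(z - 1) with g analytic at 1 and g(1) ≠ 0 (g is the numerator divided by the remaining denominator factors).

Hence z = 1 is a pole of order 1.

Final answer: 1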